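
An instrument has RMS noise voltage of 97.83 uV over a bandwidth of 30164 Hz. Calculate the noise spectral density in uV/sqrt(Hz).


Noise spectral density = Vrms / sqrt(BW).
NSD = 97.83 / sqrt(30164)
NSD = 97.83 / 173.6779
NSD = 0.5633 uV/sqrt(Hz)

0.5633 uV/sqrt(Hz)


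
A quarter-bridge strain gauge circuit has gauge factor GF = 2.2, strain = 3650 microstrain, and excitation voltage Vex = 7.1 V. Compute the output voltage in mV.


Quarter bridge output: Vout = (GF * epsilon * Vex) / 4.
Vout = (2.2 * 3650e-6 * 7.1) / 4
Vout = 0.057013 / 4 V
Vout = 0.01425325 V = 14.2532 mV

14.2532 mV


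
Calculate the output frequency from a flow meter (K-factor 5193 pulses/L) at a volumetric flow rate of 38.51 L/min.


Frequency = K * Q / 60 (converting L/min to L/s).
f = 5193 * 38.51 / 60
f = 199982.43 / 60
f = 3333.04 Hz

3333.04 Hz


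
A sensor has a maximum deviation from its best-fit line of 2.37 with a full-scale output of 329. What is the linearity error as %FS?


Linearity error = (max deviation / full scale) * 100%.
Linearity = (2.37 / 329) * 100
Linearity = 0.72 %FS

0.72 %FS


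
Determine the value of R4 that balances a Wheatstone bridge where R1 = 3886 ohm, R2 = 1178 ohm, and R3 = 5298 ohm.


At balance: R1*R4 = R2*R3, so R4 = R2*R3/R1.
R4 = 1178 * 5298 / 3886
R4 = 6241044 / 3886
R4 = 1606.03 ohm

1606.03 ohm


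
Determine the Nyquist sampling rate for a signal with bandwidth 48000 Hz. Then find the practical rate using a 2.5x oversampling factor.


By Nyquist theorem, fs_min = 2 * fmax.
fs_min = 2 * 48000 = 96000 Hz
Practical rate = 2.5 * fs_min = 2.5 * 96000 = 240000 Hz

fs_min = 96000 Hz, fs_practical = 240000 Hz


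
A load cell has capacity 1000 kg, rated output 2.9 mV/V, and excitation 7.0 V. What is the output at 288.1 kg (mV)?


Vout = rated_output * Vex * (load / capacity).
Vout = 2.9 * 7.0 * (288.1 / 1000)
Vout = 2.9 * 7.0 * 0.2881
Vout = 5.848 mV

5.848 mV


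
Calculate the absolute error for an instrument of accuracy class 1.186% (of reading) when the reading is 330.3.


Absolute error = (accuracy% / 100) * reading.
Error = (1.186 / 100) * 330.3
Error = 0.01186 * 330.3
Error = 3.9174

3.9174


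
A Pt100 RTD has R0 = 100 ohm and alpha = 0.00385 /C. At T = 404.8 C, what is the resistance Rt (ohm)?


The RTD equation: Rt = R0 * (1 + alpha * T).
Rt = 100 * (1 + 0.00385 * 404.8)
Rt = 100 * (1 + 1.55848)
Rt = 100 * 2.55848
Rt = 255.848 ohm

255.848 ohm


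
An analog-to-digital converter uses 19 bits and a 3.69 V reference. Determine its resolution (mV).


The resolution (LSB) of an ADC is Vref / 2^n.
LSB = 3.69 / 2^19
LSB = 3.69 / 524288
LSB = 7.04e-06 V = 0.00703812 mV

0.00703812 mV


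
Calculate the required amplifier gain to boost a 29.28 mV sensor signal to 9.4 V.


Gain = Vout / Vin (converting to same units).
G = 9.4 V / 29.28 mV
G = 9400.0 mV / 29.28 mV
G = 321.04

321.04


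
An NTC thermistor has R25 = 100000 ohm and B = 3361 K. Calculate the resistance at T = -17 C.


NTC thermistor equation: Rt = R25 * exp(B * (1/T - 1/T25)).
T in Kelvin: 256.15 K, T25 = 298.15 K
1/T - 1/T25 = 1/256.15 - 1/298.15 = 0.00054995
B * (1/T - 1/T25) = 3361 * 0.00054995 = 1.8484
Rt = 100000 * exp(1.8484) = 634945.4 ohm

634945.4 ohm


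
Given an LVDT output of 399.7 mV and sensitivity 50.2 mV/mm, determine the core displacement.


Displacement = Vout / sensitivity.
d = 399.7 / 50.2
d = 7.962 mm

7.962 mm


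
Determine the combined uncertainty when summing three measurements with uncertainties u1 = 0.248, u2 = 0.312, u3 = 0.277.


For a sum of independent quantities, uc = sqrt(u1^2 + u2^2 + u3^2).
uc = sqrt(0.248^2 + 0.312^2 + 0.277^2)
uc = sqrt(0.061504 + 0.097344 + 0.076729)
uc = 0.4854

0.4854


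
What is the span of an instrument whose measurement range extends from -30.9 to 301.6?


Span = upper range - lower range.
Span = 301.6 - (-30.9)
Span = 332.5

332.5


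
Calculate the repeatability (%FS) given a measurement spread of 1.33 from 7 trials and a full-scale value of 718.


Repeatability = (spread / full scale) * 100%.
R = (1.33 / 718) * 100
R = 0.185 %FS

0.185 %FS


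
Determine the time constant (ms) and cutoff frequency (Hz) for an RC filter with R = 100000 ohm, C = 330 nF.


Time constant: tau = R * C.
tau = 100000 * 3.30e-07 = 0.033 s
tau = 33.0 ms
Cutoff frequency: fc = 1 / (2*pi*R*C).
fc = 1 / (2*pi*0.033) = 4.82 Hz

tau = 33.0 ms, fc = 4.82 Hz


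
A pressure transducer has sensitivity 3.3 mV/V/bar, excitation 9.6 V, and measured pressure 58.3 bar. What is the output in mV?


Output = sensitivity * Vex * P.
Vout = 3.3 * 9.6 * 58.3
Vout = 31.68 * 58.3
Vout = 1846.94 mV

1846.94 mV


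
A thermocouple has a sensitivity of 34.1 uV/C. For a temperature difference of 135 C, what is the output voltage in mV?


The thermocouple output V = sensitivity * dT.
V = 34.1 uV/C * 135 C
V = 4603.5 uV
V = 4.604 mV

4.604 mV


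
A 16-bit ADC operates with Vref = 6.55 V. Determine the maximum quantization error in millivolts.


The maximum quantization error is +/- LSB/2.
LSB = Vref / 2^n = 6.55 / 65536 = 9.995e-05 V
Max error = LSB / 2 = 9.995e-05 / 2 = 4.997e-05 V
Max error = 0.05 mV

0.05 mV


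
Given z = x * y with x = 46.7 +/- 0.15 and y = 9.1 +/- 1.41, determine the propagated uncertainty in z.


For a product z = x*y, the relative uncertainty is:
uz/z = sqrt((ux/x)^2 + (uy/y)^2)
Relative uncertainties: ux/x = 0.15/46.7 = 0.003212
uy/y = 1.41/9.1 = 0.154945
z = 46.7 * 9.1 = 425.0
uz = 425.0 * sqrt(0.003212^2 + 0.154945^2) = 65.861

65.861


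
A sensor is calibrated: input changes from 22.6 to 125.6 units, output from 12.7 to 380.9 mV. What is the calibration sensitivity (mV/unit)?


Sensitivity = (y2 - y1) / (x2 - x1).
S = (380.9 - 12.7) / (125.6 - 22.6)
S = 368.2 / 103.0
S = 3.5748 mV/unit

3.5748 mV/unit


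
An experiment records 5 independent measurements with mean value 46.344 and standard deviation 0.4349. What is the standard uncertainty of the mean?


The standard uncertainty for Type A evaluation is u = s / sqrt(n).
u = 0.4349 / sqrt(5)
u = 0.4349 / 2.2361
u = 0.1945

0.1945


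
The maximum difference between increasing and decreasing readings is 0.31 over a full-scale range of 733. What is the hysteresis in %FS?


Hysteresis = (max difference / full scale) * 100%.
H = (0.31 / 733) * 100
H = 0.042 %FS

0.042 %FS


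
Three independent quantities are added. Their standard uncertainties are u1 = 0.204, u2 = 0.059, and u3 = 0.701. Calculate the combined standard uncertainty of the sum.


For a sum of independent quantities, uc = sqrt(u1^2 + u2^2 + u3^2).
uc = sqrt(0.204^2 + 0.059^2 + 0.701^2)
uc = sqrt(0.041616 + 0.003481 + 0.491401)
uc = 0.7325

0.7325


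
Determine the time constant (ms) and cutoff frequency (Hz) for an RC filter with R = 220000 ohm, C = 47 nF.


Time constant: tau = R * C.
tau = 220000 * 4.70e-08 = 0.01034 s
tau = 10.34 ms
Cutoff frequency: fc = 1 / (2*pi*R*C).
fc = 1 / (2*pi*0.01034) = 15.39 Hz

tau = 10.34 ms, fc = 15.39 Hz


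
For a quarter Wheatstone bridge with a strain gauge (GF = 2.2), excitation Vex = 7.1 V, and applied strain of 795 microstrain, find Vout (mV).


Quarter bridge output: Vout = (GF * epsilon * Vex) / 4.
Vout = (2.2 * 795e-6 * 7.1) / 4
Vout = 0.0124179 / 4 V
Vout = 0.00310448 V = 3.1045 mV

3.1045 mV


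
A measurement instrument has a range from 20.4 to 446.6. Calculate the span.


Span = upper range - lower range.
Span = 446.6 - (20.4)
Span = 426.2

426.2


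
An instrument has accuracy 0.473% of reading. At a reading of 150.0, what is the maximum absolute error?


Absolute error = (accuracy% / 100) * reading.
Error = (0.473 / 100) * 150.0
Error = 0.00473 * 150.0
Error = 0.7095

0.7095


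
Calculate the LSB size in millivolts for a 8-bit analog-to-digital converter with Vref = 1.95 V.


The resolution (LSB) of an ADC is Vref / 2^n.
LSB = 1.95 / 2^8
LSB = 1.95 / 256
LSB = 0.00761719 V = 7.6171875 mV

7.6171875 mV


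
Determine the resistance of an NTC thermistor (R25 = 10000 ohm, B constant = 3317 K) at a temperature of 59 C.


NTC thermistor equation: Rt = R25 * exp(B * (1/T - 1/T25)).
T in Kelvin: 332.15 K, T25 = 298.15 K
1/T - 1/T25 = 1/332.15 - 1/298.15 = -0.00034333
B * (1/T - 1/T25) = 3317 * -0.00034333 = -1.1388
Rt = 10000 * exp(-1.1388) = 3202.0 ohm

3202.0 ohm


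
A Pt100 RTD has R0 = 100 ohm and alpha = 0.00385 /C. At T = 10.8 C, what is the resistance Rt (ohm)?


The RTD equation: Rt = R0 * (1 + alpha * T).
Rt = 100 * (1 + 0.00385 * 10.8)
Rt = 100 * (1 + 0.04158)
Rt = 100 * 1.04158
Rt = 104.158 ohm

104.158 ohm


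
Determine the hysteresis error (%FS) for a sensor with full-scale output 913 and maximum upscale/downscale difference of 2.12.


Hysteresis = (max difference / full scale) * 100%.
H = (2.12 / 913) * 100
H = 0.232 %FS

0.232 %FS


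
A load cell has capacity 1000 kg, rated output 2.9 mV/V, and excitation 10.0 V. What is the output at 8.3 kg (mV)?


Vout = rated_output * Vex * (load / capacity).
Vout = 2.9 * 10.0 * (8.3 / 1000)
Vout = 2.9 * 10.0 * 0.0083
Vout = 0.241 mV

0.241 mV


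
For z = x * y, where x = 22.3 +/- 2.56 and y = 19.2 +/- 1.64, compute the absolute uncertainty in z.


For a product z = x*y, the relative uncertainty is:
uz/z = sqrt((ux/x)^2 + (uy/y)^2)
Relative uncertainties: ux/x = 2.56/22.3 = 0.114798
uy/y = 1.64/19.2 = 0.085417
z = 22.3 * 19.2 = 428.2
uz = 428.2 * sqrt(0.114798^2 + 0.085417^2) = 61.265

61.265


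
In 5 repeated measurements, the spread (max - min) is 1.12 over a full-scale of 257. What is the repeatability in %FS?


Repeatability = (spread / full scale) * 100%.
R = (1.12 / 257) * 100
R = 0.436 %FS

0.436 %FS


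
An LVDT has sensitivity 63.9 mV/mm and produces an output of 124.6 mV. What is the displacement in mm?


Displacement = Vout / sensitivity.
d = 124.6 / 63.9
d = 1.95 mm

1.95 mm


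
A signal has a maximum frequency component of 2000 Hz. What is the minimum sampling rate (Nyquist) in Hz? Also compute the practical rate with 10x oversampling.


By Nyquist theorem, fs_min = 2 * fmax.
fs_min = 2 * 2000 = 4000 Hz
Practical rate = 10 * fs_min = 10 * 4000 = 40000 Hz

fs_min = 4000 Hz, fs_practical = 40000 Hz


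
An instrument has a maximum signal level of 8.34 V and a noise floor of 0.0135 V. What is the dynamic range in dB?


Dynamic range = 20 * log10(Vmax / Vnoise).
DR = 20 * log10(8.34 / 0.0135)
DR = 20 * log10(617.78)
DR = 55.82 dB

55.82 dB


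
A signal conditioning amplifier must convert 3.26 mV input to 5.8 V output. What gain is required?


Gain = Vout / Vin (converting to same units).
G = 5.8 V / 3.26 mV
G = 5800.0 mV / 3.26 mV
G = 1779.14

1779.14


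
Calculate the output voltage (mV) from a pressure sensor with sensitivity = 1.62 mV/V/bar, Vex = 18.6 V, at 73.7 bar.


Output = sensitivity * Vex * P.
Vout = 1.62 * 18.6 * 73.7
Vout = 30.132 * 73.7
Vout = 2220.73 mV

2220.73 mV


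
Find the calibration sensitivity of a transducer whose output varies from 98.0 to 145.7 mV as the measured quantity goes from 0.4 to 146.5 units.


Sensitivity = (y2 - y1) / (x2 - x1).
S = (145.7 - 98.0) / (146.5 - 0.4)
S = 47.7 / 146.1
S = 0.3265 mV/unit

0.3265 mV/unit


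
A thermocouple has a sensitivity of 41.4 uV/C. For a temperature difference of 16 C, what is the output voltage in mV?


The thermocouple output V = sensitivity * dT.
V = 41.4 uV/C * 16 C
V = 662.4 uV
V = 0.662 mV

0.662 mV


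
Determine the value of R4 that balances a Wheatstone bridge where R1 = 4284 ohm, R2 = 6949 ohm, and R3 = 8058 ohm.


At balance: R1*R4 = R2*R3, so R4 = R2*R3/R1.
R4 = 6949 * 8058 / 4284
R4 = 55995042 / 4284
R4 = 13070.74 ohm

13070.74 ohm


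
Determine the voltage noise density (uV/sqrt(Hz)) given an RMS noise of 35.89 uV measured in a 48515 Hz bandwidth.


Noise spectral density = Vrms / sqrt(BW).
NSD = 35.89 / sqrt(48515)
NSD = 35.89 / 220.2612
NSD = 0.1629 uV/sqrt(Hz)

0.1629 uV/sqrt(Hz)


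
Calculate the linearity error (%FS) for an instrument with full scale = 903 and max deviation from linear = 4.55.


Linearity error = (max deviation / full scale) * 100%.
Linearity = (4.55 / 903) * 100
Linearity = 0.504 %FS

0.504 %FS


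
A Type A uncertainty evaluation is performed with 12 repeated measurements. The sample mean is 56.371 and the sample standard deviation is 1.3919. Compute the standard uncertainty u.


The standard uncertainty for Type A evaluation is u = s / sqrt(n).
u = 1.3919 / sqrt(12)
u = 1.3919 / 3.4641
u = 0.4018

0.4018


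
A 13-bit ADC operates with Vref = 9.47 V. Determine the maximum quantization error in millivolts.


The maximum quantization error is +/- LSB/2.
LSB = Vref / 2^n = 9.47 / 8192 = 0.00115601 V
Max error = LSB / 2 = 0.00115601 / 2 = 0.000578 V
Max error = 0.578 mV

0.578 mV


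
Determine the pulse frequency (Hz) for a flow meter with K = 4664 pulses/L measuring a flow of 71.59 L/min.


Frequency = K * Q / 60 (converting L/min to L/s).
f = 4664 * 71.59 / 60
f = 333895.76 / 60
f = 5564.93 Hz

5564.93 Hz


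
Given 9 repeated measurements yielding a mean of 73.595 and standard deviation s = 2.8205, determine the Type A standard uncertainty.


The standard uncertainty for Type A evaluation is u = s / sqrt(n).
u = 2.8205 / sqrt(9)
u = 2.8205 / 3.0
u = 0.9402

0.9402


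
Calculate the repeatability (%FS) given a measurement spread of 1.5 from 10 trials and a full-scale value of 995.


Repeatability = (spread / full scale) * 100%.
R = (1.5 / 995) * 100
R = 0.151 %FS

0.151 %FS


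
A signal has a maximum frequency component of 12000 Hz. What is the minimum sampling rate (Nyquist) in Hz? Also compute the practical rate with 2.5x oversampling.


By Nyquist theorem, fs_min = 2 * fmax.
fs_min = 2 * 12000 = 24000 Hz
Practical rate = 2.5 * fs_min = 2.5 * 24000 = 60000 Hz

fs_min = 24000 Hz, fs_practical = 60000 Hz


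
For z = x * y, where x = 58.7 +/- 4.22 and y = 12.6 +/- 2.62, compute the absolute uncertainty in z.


For a product z = x*y, the relative uncertainty is:
uz/z = sqrt((ux/x)^2 + (uy/y)^2)
Relative uncertainties: ux/x = 4.22/58.7 = 0.071891
uy/y = 2.62/12.6 = 0.207937
z = 58.7 * 12.6 = 739.6
uz = 739.6 * sqrt(0.071891^2 + 0.207937^2) = 162.726

162.726


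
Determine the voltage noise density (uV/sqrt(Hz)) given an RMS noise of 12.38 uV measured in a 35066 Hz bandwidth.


Noise spectral density = Vrms / sqrt(BW).
NSD = 12.38 / sqrt(35066)
NSD = 12.38 / 187.2592
NSD = 0.0661 uV/sqrt(Hz)

0.0661 uV/sqrt(Hz)


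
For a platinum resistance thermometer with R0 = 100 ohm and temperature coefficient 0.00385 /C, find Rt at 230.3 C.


The RTD equation: Rt = R0 * (1 + alpha * T).
Rt = 100 * (1 + 0.00385 * 230.3)
Rt = 100 * (1 + 0.886655)
Rt = 100 * 1.886655
Rt = 188.666 ohm

188.666 ohm


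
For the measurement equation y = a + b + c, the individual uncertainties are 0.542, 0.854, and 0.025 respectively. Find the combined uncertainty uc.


For a sum of independent quantities, uc = sqrt(u1^2 + u2^2 + u3^2).
uc = sqrt(0.542^2 + 0.854^2 + 0.025^2)
uc = sqrt(0.293764 + 0.729316 + 0.000625)
uc = 1.0118

1.0118


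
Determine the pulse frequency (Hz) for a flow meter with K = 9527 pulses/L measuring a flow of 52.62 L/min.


Frequency = K * Q / 60 (converting L/min to L/s).
f = 9527 * 52.62 / 60
f = 501310.74 / 60
f = 8355.18 Hz

8355.18 Hz


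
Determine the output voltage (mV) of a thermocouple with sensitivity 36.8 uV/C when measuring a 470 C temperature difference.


The thermocouple output V = sensitivity * dT.
V = 36.8 uV/C * 470 C
V = 17296.0 uV
V = 17.296 mV

17.296 mV


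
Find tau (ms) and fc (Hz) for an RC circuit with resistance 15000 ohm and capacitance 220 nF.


Time constant: tau = R * C.
tau = 15000 * 2.20e-07 = 0.0033 s
tau = 3.3 ms
Cutoff frequency: fc = 1 / (2*pi*R*C).
fc = 1 / (2*pi*0.0033) = 48.23 Hz

tau = 3.3 ms, fc = 48.23 Hz


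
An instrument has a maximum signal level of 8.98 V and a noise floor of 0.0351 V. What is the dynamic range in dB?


Dynamic range = 20 * log10(Vmax / Vnoise).
DR = 20 * log10(8.98 / 0.0351)
DR = 20 * log10(255.84)
DR = 48.16 dB

48.16 dB


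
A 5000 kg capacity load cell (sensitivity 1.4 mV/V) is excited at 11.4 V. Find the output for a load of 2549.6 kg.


Vout = rated_output * Vex * (load / capacity).
Vout = 1.4 * 11.4 * (2549.6 / 5000)
Vout = 1.4 * 11.4 * 0.50992
Vout = 8.138 mV

8.138 mV


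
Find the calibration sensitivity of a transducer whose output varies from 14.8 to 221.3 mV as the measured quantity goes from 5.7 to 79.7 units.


Sensitivity = (y2 - y1) / (x2 - x1).
S = (221.3 - 14.8) / (79.7 - 5.7)
S = 206.5 / 74.0
S = 2.7905 mV/unit

2.7905 mV/unit


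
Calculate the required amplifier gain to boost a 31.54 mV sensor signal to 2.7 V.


Gain = Vout / Vin (converting to same units).
G = 2.7 V / 31.54 mV
G = 2700.0 mV / 31.54 mV
G = 85.61

85.61


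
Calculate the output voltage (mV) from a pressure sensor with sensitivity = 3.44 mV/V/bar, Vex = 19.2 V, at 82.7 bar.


Output = sensitivity * Vex * P.
Vout = 3.44 * 19.2 * 82.7
Vout = 66.048 * 82.7
Vout = 5462.17 mV

5462.17 mV


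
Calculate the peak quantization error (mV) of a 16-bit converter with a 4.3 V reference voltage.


The maximum quantization error is +/- LSB/2.
LSB = Vref / 2^n = 4.3 / 65536 = 6.561e-05 V
Max error = LSB / 2 = 6.561e-05 / 2 = 3.281e-05 V
Max error = 0.0328 mV

0.0328 mV


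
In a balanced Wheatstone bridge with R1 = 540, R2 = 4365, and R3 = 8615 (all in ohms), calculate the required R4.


At balance: R1*R4 = R2*R3, so R4 = R2*R3/R1.
R4 = 4365 * 8615 / 540
R4 = 37604475 / 540
R4 = 69637.92 ohm

69637.92 ohm


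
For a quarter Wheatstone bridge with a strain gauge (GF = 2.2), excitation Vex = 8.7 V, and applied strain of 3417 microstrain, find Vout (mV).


Quarter bridge output: Vout = (GF * epsilon * Vex) / 4.
Vout = (2.2 * 3417e-6 * 8.7) / 4
Vout = 0.06540138 / 4 V
Vout = 0.01635034 V = 16.3503 mV

16.3503 mV


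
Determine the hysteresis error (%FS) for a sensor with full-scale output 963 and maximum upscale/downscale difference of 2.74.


Hysteresis = (max difference / full scale) * 100%.
H = (2.74 / 963) * 100
H = 0.285 %FS

0.285 %FS


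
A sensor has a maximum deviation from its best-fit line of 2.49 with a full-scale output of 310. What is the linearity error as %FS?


Linearity error = (max deviation / full scale) * 100%.
Linearity = (2.49 / 310) * 100
Linearity = 0.803 %FS

0.803 %FS


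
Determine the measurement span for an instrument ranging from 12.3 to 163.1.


Span = upper range - lower range.
Span = 163.1 - (12.3)
Span = 150.8

150.8


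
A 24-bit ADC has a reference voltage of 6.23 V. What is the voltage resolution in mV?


The resolution (LSB) of an ADC is Vref / 2^n.
LSB = 6.23 / 2^24
LSB = 6.23 / 16777216
LSB = 3.7e-07 V = 0.00037134 mV

0.00037134 mV


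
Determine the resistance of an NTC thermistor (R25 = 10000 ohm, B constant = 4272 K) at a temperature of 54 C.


NTC thermistor equation: Rt = R25 * exp(B * (1/T - 1/T25)).
T in Kelvin: 327.15 K, T25 = 298.15 K
1/T - 1/T25 = 1/327.15 - 1/298.15 = -0.00029731
B * (1/T - 1/T25) = 4272 * -0.00029731 = -1.2701
Rt = 10000 * exp(-1.2701) = 2808.0 ohm

2808.0 ohm


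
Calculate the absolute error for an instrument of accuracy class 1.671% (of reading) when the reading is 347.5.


Absolute error = (accuracy% / 100) * reading.
Error = (1.671 / 100) * 347.5
Error = 0.01671 * 347.5
Error = 5.8067

5.8067


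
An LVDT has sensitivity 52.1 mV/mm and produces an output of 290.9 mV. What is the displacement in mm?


Displacement = Vout / sensitivity.
d = 290.9 / 52.1
d = 5.583 mm

5.583 mm


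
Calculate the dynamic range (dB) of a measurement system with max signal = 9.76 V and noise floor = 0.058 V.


Dynamic range = 20 * log10(Vmax / Vnoise).
DR = 20 * log10(9.76 / 0.058)
DR = 20 * log10(168.28)
DR = 44.52 dB

44.52 dB


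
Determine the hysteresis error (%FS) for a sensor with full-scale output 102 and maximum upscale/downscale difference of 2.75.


Hysteresis = (max difference / full scale) * 100%.
H = (2.75 / 102) * 100
H = 2.696 %FS

2.696 %FS


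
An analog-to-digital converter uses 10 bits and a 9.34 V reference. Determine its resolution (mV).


The resolution (LSB) of an ADC is Vref / 2^n.
LSB = 9.34 / 2^10
LSB = 9.34 / 1024
LSB = 0.00912109 V = 9.12109375 mV

9.12109375 mV


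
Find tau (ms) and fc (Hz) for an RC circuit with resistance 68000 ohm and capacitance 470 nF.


Time constant: tau = R * C.
tau = 68000 * 4.70e-07 = 0.03196 s
tau = 31.96 ms
Cutoff frequency: fc = 1 / (2*pi*R*C).
fc = 1 / (2*pi*0.03196) = 4.98 Hz

tau = 31.96 ms, fc = 4.98 Hz


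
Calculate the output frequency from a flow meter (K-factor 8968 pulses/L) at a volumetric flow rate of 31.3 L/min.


Frequency = K * Q / 60 (converting L/min to L/s).
f = 8968 * 31.3 / 60
f = 280698.4 / 60
f = 4678.31 Hz

4678.31 Hz


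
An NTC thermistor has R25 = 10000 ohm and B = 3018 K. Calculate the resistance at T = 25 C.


NTC thermistor equation: Rt = R25 * exp(B * (1/T - 1/T25)).
T in Kelvin: 298.15 K, T25 = 298.15 K
1/T - 1/T25 = 1/298.15 - 1/298.15 = 0.0
B * (1/T - 1/T25) = 3018 * 0.0 = 0.0
Rt = 10000 * exp(0.0) = 10000.0 ohm

10000.0 ohm


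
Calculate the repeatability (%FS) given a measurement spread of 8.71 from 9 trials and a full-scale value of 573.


Repeatability = (spread / full scale) * 100%.
R = (8.71 / 573) * 100
R = 1.52 %FS

1.52 %FS


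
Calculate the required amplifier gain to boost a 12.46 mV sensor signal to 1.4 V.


Gain = Vout / Vin (converting to same units).
G = 1.4 V / 12.46 mV
G = 1400.0 mV / 12.46 mV
G = 112.36

112.36


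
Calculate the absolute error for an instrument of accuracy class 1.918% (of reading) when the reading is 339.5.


Absolute error = (accuracy% / 100) * reading.
Error = (1.918 / 100) * 339.5
Error = 0.01918 * 339.5
Error = 6.5116

6.5116


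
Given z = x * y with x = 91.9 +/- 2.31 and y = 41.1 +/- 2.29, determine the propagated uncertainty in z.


For a product z = x*y, the relative uncertainty is:
uz/z = sqrt((ux/x)^2 + (uy/y)^2)
Relative uncertainties: ux/x = 2.31/91.9 = 0.025136
uy/y = 2.29/41.1 = 0.055718
z = 91.9 * 41.1 = 3777.1
uz = 3777.1 * sqrt(0.025136^2 + 0.055718^2) = 230.875

230.875


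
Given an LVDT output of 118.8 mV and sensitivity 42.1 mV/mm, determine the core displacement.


Displacement = Vout / sensitivity.
d = 118.8 / 42.1
d = 2.822 mm

2.822 mm


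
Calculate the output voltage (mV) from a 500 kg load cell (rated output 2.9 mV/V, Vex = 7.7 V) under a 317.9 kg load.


Vout = rated_output * Vex * (load / capacity).
Vout = 2.9 * 7.7 * (317.9 / 500)
Vout = 2.9 * 7.7 * 0.6358
Vout = 14.197 mV

14.197 mV


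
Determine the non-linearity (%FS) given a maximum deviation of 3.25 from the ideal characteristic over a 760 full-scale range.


Linearity error = (max deviation / full scale) * 100%.
Linearity = (3.25 / 760) * 100
Linearity = 0.428 %FS

0.428 %FS


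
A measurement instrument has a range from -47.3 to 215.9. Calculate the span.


Span = upper range - lower range.
Span = 215.9 - (-47.3)
Span = 263.2

263.2


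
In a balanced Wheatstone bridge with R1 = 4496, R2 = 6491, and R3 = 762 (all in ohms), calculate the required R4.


At balance: R1*R4 = R2*R3, so R4 = R2*R3/R1.
R4 = 6491 * 762 / 4496
R4 = 4946142 / 4496
R4 = 1100.12 ohm

1100.12 ohm


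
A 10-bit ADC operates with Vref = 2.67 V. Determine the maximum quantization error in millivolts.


The maximum quantization error is +/- LSB/2.
LSB = Vref / 2^n = 2.67 / 1024 = 0.00260742 V
Max error = LSB / 2 = 0.00260742 / 2 = 0.00130371 V
Max error = 1.3037 mV

1.3037 mV


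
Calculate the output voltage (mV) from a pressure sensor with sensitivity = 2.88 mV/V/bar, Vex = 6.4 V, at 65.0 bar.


Output = sensitivity * Vex * P.
Vout = 2.88 * 6.4 * 65.0
Vout = 18.432 * 65.0
Vout = 1198.08 mV

1198.08 mV


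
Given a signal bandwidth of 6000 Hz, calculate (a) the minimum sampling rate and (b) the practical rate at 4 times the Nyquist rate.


By Nyquist theorem, fs_min = 2 * fmax.
fs_min = 2 * 6000 = 12000 Hz
Practical rate = 4 * fs_min = 4 * 12000 = 48000 Hz

fs_min = 12000 Hz, fs_practical = 48000 Hz


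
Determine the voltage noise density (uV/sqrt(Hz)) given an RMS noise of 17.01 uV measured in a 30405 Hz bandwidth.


Noise spectral density = Vrms / sqrt(BW).
NSD = 17.01 / sqrt(30405)
NSD = 17.01 / 174.3703
NSD = 0.0976 uV/sqrt(Hz)

0.0976 uV/sqrt(Hz)


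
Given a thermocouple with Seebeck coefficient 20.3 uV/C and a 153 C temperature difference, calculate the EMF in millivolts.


The thermocouple output V = sensitivity * dT.
V = 20.3 uV/C * 153 C
V = 3105.9 uV
V = 3.106 mV

3.106 mV


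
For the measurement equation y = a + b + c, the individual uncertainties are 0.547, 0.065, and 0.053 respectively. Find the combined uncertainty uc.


For a sum of independent quantities, uc = sqrt(u1^2 + u2^2 + u3^2).
uc = sqrt(0.547^2 + 0.065^2 + 0.053^2)
uc = sqrt(0.299209 + 0.004225 + 0.002809)
uc = 0.5534

0.5534


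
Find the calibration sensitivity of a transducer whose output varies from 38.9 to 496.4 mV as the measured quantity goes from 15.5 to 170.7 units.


Sensitivity = (y2 - y1) / (x2 - x1).
S = (496.4 - 38.9) / (170.7 - 15.5)
S = 457.5 / 155.2
S = 2.9478 mV/unit

2.9478 mV/unit


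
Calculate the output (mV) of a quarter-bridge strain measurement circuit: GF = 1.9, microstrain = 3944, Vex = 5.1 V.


Quarter bridge output: Vout = (GF * epsilon * Vex) / 4.
Vout = (1.9 * 3944e-6 * 5.1) / 4
Vout = 0.03821736 / 4 V
Vout = 0.00955434 V = 9.5543 mV

9.5543 mV


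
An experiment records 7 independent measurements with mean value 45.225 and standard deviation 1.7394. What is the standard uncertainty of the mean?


The standard uncertainty for Type A evaluation is u = s / sqrt(n).
u = 1.7394 / sqrt(7)
u = 1.7394 / 2.6458
u = 0.6574

0.6574


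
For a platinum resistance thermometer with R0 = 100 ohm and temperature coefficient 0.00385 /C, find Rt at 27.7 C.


The RTD equation: Rt = R0 * (1 + alpha * T).
Rt = 100 * (1 + 0.00385 * 27.7)
Rt = 100 * (1 + 0.106645)
Rt = 100 * 1.106645
Rt = 110.665 ohm

110.665 ohm


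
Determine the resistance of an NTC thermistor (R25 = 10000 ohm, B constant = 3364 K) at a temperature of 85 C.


NTC thermistor equation: Rt = R25 * exp(B * (1/T - 1/T25)).
T in Kelvin: 358.15 K, T25 = 298.15 K
1/T - 1/T25 = 1/358.15 - 1/298.15 = -0.00056189
B * (1/T - 1/T25) = 3364 * -0.00056189 = -1.8902
Rt = 10000 * exp(-1.8902) = 1510.4 ohm

1510.4 ohm


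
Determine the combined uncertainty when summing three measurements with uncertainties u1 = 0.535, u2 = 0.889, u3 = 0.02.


For a sum of independent quantities, uc = sqrt(u1^2 + u2^2 + u3^2).
uc = sqrt(0.535^2 + 0.889^2 + 0.02^2)
uc = sqrt(0.286225 + 0.790321 + 0.0004)
uc = 1.0378

1.0378


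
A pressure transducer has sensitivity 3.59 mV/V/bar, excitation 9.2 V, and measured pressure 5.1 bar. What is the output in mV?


Output = sensitivity * Vex * P.
Vout = 3.59 * 9.2 * 5.1
Vout = 33.028 * 5.1
Vout = 168.44 mV

168.44 mV


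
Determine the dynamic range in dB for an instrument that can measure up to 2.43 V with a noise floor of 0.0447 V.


Dynamic range = 20 * log10(Vmax / Vnoise).
DR = 20 * log10(2.43 / 0.0447)
DR = 20 * log10(54.36)
DR = 34.71 dB

34.71 dB


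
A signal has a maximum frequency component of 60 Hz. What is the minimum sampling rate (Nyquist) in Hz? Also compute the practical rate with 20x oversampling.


By Nyquist theorem, fs_min = 2 * fmax.
fs_min = 2 * 60 = 120 Hz
Practical rate = 20 * fs_min = 20 * 120 = 2400 Hz

fs_min = 120 Hz, fs_practical = 2400 Hz


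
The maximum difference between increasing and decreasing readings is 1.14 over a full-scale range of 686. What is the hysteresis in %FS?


Hysteresis = (max difference / full scale) * 100%.
H = (1.14 / 686) * 100
H = 0.166 %FS

0.166 %FS


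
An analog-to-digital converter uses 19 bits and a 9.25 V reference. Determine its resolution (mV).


The resolution (LSB) of an ADC is Vref / 2^n.
LSB = 9.25 / 2^19
LSB = 9.25 / 524288
LSB = 1.764e-05 V = 0.01764297 mV

0.01764297 mV


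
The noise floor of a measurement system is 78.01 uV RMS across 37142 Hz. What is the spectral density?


Noise spectral density = Vrms / sqrt(BW).
NSD = 78.01 / sqrt(37142)
NSD = 78.01 / 192.7226
NSD = 0.4048 uV/sqrt(Hz)

0.4048 uV/sqrt(Hz)


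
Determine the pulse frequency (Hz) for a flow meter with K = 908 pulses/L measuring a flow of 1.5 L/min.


Frequency = K * Q / 60 (converting L/min to L/s).
f = 908 * 1.5 / 60
f = 1362.0 / 60
f = 22.7 Hz

22.7 Hz


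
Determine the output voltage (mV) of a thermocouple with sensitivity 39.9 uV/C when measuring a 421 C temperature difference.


The thermocouple output V = sensitivity * dT.
V = 39.9 uV/C * 421 C
V = 16797.9 uV
V = 16.798 mV

16.798 mV


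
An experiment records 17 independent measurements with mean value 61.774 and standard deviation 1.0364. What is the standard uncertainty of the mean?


The standard uncertainty for Type A evaluation is u = s / sqrt(n).
u = 1.0364 / sqrt(17)
u = 1.0364 / 4.1231
u = 0.2514

0.2514


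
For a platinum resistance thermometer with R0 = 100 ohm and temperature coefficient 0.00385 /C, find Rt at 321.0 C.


The RTD equation: Rt = R0 * (1 + alpha * T).
Rt = 100 * (1 + 0.00385 * 321.0)
Rt = 100 * (1 + 1.23585)
Rt = 100 * 2.23585
Rt = 223.585 ohm

223.585 ohm


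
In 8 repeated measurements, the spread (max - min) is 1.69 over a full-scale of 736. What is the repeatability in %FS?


Repeatability = (spread / full scale) * 100%.
R = (1.69 / 736) * 100
R = 0.23 %FS

0.23 %FS


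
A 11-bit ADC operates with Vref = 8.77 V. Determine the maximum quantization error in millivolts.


The maximum quantization error is +/- LSB/2.
LSB = Vref / 2^n = 8.77 / 2048 = 0.00428223 V
Max error = LSB / 2 = 0.00428223 / 2 = 0.00214111 V
Max error = 2.1411 mV

2.1411 mV


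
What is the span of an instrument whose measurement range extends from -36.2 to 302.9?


Span = upper range - lower range.
Span = 302.9 - (-36.2)
Span = 339.1

339.1


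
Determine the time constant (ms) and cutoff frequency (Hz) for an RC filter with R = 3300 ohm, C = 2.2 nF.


Time constant: tau = R * C.
tau = 3300 * 2.20e-09 = 7.26e-06 s
tau = 0.0073 ms
Cutoff frequency: fc = 1 / (2*pi*R*C).
fc = 1 / (2*pi*7.26e-06) = 21922.17 Hz

tau = 0.0073 ms, fc = 21922.17 Hz


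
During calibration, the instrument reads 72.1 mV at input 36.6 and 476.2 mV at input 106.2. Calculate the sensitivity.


Sensitivity = (y2 - y1) / (x2 - x1).
S = (476.2 - 72.1) / (106.2 - 36.6)
S = 404.1 / 69.6
S = 5.806 mV/unit

5.806 mV/unit


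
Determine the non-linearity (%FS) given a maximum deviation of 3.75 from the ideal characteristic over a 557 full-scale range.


Linearity error = (max deviation / full scale) * 100%.
Linearity = (3.75 / 557) * 100
Linearity = 0.673 %FS

0.673 %FS


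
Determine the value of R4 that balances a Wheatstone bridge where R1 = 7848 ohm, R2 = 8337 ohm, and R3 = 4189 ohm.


At balance: R1*R4 = R2*R3, so R4 = R2*R3/R1.
R4 = 8337 * 4189 / 7848
R4 = 34923693 / 7848
R4 = 4450.01 ohm

4450.01 ohm


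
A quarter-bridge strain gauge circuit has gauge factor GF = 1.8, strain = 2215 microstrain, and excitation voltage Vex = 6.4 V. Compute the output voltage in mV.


Quarter bridge output: Vout = (GF * epsilon * Vex) / 4.
Vout = (1.8 * 2215e-6 * 6.4) / 4
Vout = 0.0255168 / 4 V
Vout = 0.0063792 V = 6.3792 mV

6.3792 mV


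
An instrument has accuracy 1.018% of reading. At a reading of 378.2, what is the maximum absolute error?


Absolute error = (accuracy% / 100) * reading.
Error = (1.018 / 100) * 378.2
Error = 0.01018 * 378.2
Error = 3.8501

3.8501


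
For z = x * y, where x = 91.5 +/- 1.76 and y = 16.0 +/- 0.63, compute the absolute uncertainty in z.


For a product z = x*y, the relative uncertainty is:
uz/z = sqrt((ux/x)^2 + (uy/y)^2)
Relative uncertainties: ux/x = 1.76/91.5 = 0.019235
uy/y = 0.63/16.0 = 0.039375
z = 91.5 * 16.0 = 1464.0
uz = 1464.0 * sqrt(0.019235^2 + 0.039375^2) = 64.156

64.156


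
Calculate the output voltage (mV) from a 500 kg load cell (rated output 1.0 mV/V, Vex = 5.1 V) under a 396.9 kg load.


Vout = rated_output * Vex * (load / capacity).
Vout = 1.0 * 5.1 * (396.9 / 500)
Vout = 1.0 * 5.1 * 0.7938
Vout = 4.048 mV

4.048 mV


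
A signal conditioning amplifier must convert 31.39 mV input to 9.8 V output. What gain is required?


Gain = Vout / Vin (converting to same units).
G = 9.8 V / 31.39 mV
G = 9800.0 mV / 31.39 mV
G = 312.2

312.2


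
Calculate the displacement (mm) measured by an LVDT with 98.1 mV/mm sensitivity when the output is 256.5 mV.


Displacement = Vout / sensitivity.
d = 256.5 / 98.1
d = 2.615 mm

2.615 mm


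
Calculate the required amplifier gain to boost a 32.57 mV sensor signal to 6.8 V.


Gain = Vout / Vin (converting to same units).
G = 6.8 V / 32.57 mV
G = 6800.0 mV / 32.57 mV
G = 208.78

208.78


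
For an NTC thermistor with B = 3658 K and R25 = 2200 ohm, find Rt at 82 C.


NTC thermistor equation: Rt = R25 * exp(B * (1/T - 1/T25)).
T in Kelvin: 355.15 K, T25 = 298.15 K
1/T - 1/T25 = 1/355.15 - 1/298.15 = -0.0005383
B * (1/T - 1/T25) = 3658 * -0.0005383 = -1.9691
Rt = 2200 * exp(-1.9691) = 307.1 ohm

307.1 ohm


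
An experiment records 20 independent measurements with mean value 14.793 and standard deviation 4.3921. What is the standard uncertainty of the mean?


The standard uncertainty for Type A evaluation is u = s / sqrt(n).
u = 4.3921 / sqrt(20)
u = 4.3921 / 4.4721
u = 0.9821

0.9821


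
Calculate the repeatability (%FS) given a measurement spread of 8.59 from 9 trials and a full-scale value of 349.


Repeatability = (spread / full scale) * 100%.
R = (8.59 / 349) * 100
R = 2.461 %FS

2.461 %FS


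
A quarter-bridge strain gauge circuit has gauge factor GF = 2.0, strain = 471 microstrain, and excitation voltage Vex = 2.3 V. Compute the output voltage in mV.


Quarter bridge output: Vout = (GF * epsilon * Vex) / 4.
Vout = (2.0 * 471e-6 * 2.3) / 4
Vout = 0.0021666 / 4 V
Vout = 0.00054165 V = 0.5416 mV

0.5416 mV


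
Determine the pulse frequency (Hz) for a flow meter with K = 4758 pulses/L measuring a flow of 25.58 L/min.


Frequency = K * Q / 60 (converting L/min to L/s).
f = 4758 * 25.58 / 60
f = 121709.64 / 60
f = 2028.49 Hz

2028.49 Hz


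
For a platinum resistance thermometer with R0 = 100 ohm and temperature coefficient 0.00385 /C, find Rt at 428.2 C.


The RTD equation: Rt = R0 * (1 + alpha * T).
Rt = 100 * (1 + 0.00385 * 428.2)
Rt = 100 * (1 + 1.64857)
Rt = 100 * 2.64857
Rt = 264.857 ohm

264.857 ohm


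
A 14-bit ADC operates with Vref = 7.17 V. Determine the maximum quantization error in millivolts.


The maximum quantization error is +/- LSB/2.
LSB = Vref / 2^n = 7.17 / 16384 = 0.00043762 V
Max error = LSB / 2 = 0.00043762 / 2 = 0.00021881 V
Max error = 0.2188 mV

0.2188 mV


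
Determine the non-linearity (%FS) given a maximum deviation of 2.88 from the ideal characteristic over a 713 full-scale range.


Linearity error = (max deviation / full scale) * 100%.
Linearity = (2.88 / 713) * 100
Linearity = 0.404 %FS

0.404 %FS


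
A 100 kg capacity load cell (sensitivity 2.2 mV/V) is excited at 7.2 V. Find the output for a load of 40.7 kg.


Vout = rated_output * Vex * (load / capacity).
Vout = 2.2 * 7.2 * (40.7 / 100)
Vout = 2.2 * 7.2 * 0.407
Vout = 6.447 mV

6.447 mV


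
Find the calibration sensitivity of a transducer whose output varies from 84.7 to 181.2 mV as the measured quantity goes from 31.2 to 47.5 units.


Sensitivity = (y2 - y1) / (x2 - x1).
S = (181.2 - 84.7) / (47.5 - 31.2)
S = 96.5 / 16.3
S = 5.9202 mV/unit

5.9202 mV/unit


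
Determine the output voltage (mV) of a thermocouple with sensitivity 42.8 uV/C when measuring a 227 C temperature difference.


The thermocouple output V = sensitivity * dT.
V = 42.8 uV/C * 227 C
V = 9715.6 uV
V = 9.716 mV

9.716 mV


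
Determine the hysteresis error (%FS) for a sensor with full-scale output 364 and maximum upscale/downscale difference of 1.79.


Hysteresis = (max difference / full scale) * 100%.
H = (1.79 / 364) * 100
H = 0.492 %FS

0.492 %FS


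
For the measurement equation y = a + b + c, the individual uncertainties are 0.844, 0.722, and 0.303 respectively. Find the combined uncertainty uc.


For a sum of independent quantities, uc = sqrt(u1^2 + u2^2 + u3^2).
uc = sqrt(0.844^2 + 0.722^2 + 0.303^2)
uc = sqrt(0.712336 + 0.521284 + 0.091809)
uc = 1.1513

1.1513


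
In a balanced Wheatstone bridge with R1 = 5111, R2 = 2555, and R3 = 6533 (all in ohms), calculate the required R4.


At balance: R1*R4 = R2*R3, so R4 = R2*R3/R1.
R4 = 2555 * 6533 / 5111
R4 = 16691815 / 5111
R4 = 3265.86 ohm

3265.86 ohm


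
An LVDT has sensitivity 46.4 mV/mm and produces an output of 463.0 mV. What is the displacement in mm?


Displacement = Vout / sensitivity.
d = 463.0 / 46.4
d = 9.978 mm

9.978 mm


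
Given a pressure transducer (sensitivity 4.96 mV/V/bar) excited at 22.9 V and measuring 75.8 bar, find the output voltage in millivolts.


Output = sensitivity * Vex * P.
Vout = 4.96 * 22.9 * 75.8
Vout = 113.584 * 75.8
Vout = 8609.67 mV

8609.67 mV


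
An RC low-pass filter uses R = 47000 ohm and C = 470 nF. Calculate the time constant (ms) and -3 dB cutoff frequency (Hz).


Time constant: tau = R * C.
tau = 47000 * 4.70e-07 = 0.02209 s
tau = 22.09 ms
Cutoff frequency: fc = 1 / (2*pi*R*C).
fc = 1 / (2*pi*0.02209) = 7.2 Hz

tau = 22.09 ms, fc = 7.2 Hz


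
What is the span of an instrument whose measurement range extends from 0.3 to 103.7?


Span = upper range - lower range.
Span = 103.7 - (0.3)
Span = 103.4

103.4


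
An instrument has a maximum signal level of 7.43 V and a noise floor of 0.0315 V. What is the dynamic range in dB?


Dynamic range = 20 * log10(Vmax / Vnoise).
DR = 20 * log10(7.43 / 0.0315)
DR = 20 * log10(235.87)
DR = 47.45 dB

47.45 dB


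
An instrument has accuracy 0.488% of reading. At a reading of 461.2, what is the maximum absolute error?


Absolute error = (accuracy% / 100) * reading.
Error = (0.488 / 100) * 461.2
Error = 0.00488 * 461.2
Error = 2.2507

2.2507


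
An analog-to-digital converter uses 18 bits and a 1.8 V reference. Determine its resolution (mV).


The resolution (LSB) of an ADC is Vref / 2^n.
LSB = 1.8 / 2^18
LSB = 1.8 / 262144
LSB = 6.87e-06 V = 0.00686646 mV

0.00686646 mV


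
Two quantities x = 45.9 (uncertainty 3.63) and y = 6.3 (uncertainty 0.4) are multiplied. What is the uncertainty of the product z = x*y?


For a product z = x*y, the relative uncertainty is:
uz/z = sqrt((ux/x)^2 + (uy/y)^2)
Relative uncertainties: ux/x = 3.63/45.9 = 0.079085
uy/y = 0.4/6.3 = 0.063492
z = 45.9 * 6.3 = 289.2
uz = 289.2 * sqrt(0.079085^2 + 0.063492^2) = 29.327

29.327


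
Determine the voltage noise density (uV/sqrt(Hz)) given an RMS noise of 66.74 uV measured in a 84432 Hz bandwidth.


Noise spectral density = Vrms / sqrt(BW).
NSD = 66.74 / sqrt(84432)
NSD = 66.74 / 290.5718
NSD = 0.2297 uV/sqrt(Hz)

0.2297 uV/sqrt(Hz)


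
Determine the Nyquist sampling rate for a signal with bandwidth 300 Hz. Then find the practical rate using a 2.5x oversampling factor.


By Nyquist theorem, fs_min = 2 * fmax.
fs_min = 2 * 300 = 600 Hz
Practical rate = 2.5 * fs_min = 2.5 * 600 = 1500 Hz

fs_min = 600 Hz, fs_practical = 1500 Hz


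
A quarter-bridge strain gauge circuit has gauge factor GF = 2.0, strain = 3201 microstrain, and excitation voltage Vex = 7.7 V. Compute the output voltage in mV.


Quarter bridge output: Vout = (GF * epsilon * Vex) / 4.
Vout = (2.0 * 3201e-6 * 7.7) / 4
Vout = 0.0492954 / 4 V
Vout = 0.01232385 V = 12.3238 mV

12.3238 mV
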